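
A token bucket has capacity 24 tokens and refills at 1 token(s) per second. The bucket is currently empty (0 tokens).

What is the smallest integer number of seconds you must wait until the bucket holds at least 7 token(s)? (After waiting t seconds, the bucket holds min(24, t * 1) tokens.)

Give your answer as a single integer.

Answer: 7

Derivation:
Need t * 1 >= 7, so t >= 7/1.
Smallest integer t = ceil(7/1) = 7.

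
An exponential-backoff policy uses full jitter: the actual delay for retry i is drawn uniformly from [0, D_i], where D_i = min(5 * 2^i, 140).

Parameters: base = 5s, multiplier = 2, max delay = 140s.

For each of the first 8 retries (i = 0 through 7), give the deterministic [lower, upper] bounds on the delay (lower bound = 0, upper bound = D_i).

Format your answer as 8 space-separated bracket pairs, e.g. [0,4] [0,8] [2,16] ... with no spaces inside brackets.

Answer: [0,5] [0,10] [0,20] [0,40] [0,80] [0,140] [0,140] [0,140]

Derivation:
Computing bounds per retry:
  i=0: D_i=min(5*2^0,140)=5, bounds=[0,5]
  i=1: D_i=min(5*2^1,140)=10, bounds=[0,10]
  i=2: D_i=min(5*2^2,140)=20, bounds=[0,20]
  i=3: D_i=min(5*2^3,140)=40, bounds=[0,40]
  i=4: D_i=min(5*2^4,140)=80, bounds=[0,80]
  i=5: D_i=min(5*2^5,140)=140, bounds=[0,140]
  i=6: D_i=min(5*2^6,140)=140, bounds=[0,140]
  i=7: D_i=min(5*2^7,140)=140, bounds=[0,140]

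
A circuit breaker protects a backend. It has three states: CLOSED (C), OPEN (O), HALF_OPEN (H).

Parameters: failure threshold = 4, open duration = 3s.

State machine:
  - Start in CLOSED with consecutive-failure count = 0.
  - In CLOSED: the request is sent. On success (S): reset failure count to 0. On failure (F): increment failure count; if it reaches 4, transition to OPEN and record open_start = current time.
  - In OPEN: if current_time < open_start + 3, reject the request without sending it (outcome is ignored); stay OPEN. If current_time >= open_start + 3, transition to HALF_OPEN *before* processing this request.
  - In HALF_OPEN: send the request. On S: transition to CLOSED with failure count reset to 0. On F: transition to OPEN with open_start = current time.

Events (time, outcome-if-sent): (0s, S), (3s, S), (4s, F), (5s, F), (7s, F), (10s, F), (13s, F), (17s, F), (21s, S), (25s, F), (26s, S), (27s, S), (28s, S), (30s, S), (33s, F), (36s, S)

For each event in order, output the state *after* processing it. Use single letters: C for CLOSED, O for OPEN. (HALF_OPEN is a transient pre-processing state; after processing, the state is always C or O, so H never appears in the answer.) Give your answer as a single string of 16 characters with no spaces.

Answer: CCCCCOOOCCCCCCCC

Derivation:
State after each event:
  event#1 t=0s outcome=S: state=CLOSED
  event#2 t=3s outcome=S: state=CLOSED
  event#3 t=4s outcome=F: state=CLOSED
  event#4 t=5s outcome=F: state=CLOSED
  event#5 t=7s outcome=F: state=CLOSED
  event#6 t=10s outcome=F: state=OPEN
  event#7 t=13s outcome=F: state=OPEN
  event#8 t=17s outcome=F: state=OPEN
  event#9 t=21s outcome=S: state=CLOSED
  event#10 t=25s outcome=F: state=CLOSED
  event#11 t=26s outcome=S: state=CLOSED
  event#12 t=27s outcome=S: state=CLOSED
  event#13 t=28s outcome=S: state=CLOSED
  event#14 t=30s outcome=S: state=CLOSED
  event#15 t=33s outcome=F: state=CLOSED
  event#16 t=36s outcome=S: state=CLOSED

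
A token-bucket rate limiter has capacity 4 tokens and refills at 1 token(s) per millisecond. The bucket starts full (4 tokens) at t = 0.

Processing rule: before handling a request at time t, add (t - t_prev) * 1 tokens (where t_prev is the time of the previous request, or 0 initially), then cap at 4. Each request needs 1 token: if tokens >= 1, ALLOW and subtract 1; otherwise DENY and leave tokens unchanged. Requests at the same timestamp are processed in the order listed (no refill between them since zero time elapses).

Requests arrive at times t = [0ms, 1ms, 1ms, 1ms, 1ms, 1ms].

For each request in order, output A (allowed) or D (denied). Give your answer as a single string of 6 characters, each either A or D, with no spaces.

Simulating step by step:
  req#1 t=0ms: ALLOW
  req#2 t=1ms: ALLOW
  req#3 t=1ms: ALLOW
  req#4 t=1ms: ALLOW
  req#5 t=1ms: ALLOW
  req#6 t=1ms: DENY

Answer: AAAAAD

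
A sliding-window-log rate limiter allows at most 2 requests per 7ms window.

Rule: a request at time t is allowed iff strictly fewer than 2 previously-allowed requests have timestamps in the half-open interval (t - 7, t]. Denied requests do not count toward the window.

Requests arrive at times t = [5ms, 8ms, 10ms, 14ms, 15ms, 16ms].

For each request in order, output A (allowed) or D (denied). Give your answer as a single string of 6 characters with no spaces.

Tracking allowed requests in the window:
  req#1 t=5ms: ALLOW
  req#2 t=8ms: ALLOW
  req#3 t=10ms: DENY
  req#4 t=14ms: ALLOW
  req#5 t=15ms: ALLOW
  req#6 t=16ms: DENY

Answer: AADAAD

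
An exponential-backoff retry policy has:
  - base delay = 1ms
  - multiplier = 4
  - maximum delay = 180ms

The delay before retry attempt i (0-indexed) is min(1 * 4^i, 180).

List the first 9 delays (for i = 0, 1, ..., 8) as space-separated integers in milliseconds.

Computing each delay:
  i=0: min(1*4^0, 180) = 1
  i=1: min(1*4^1, 180) = 4
  i=2: min(1*4^2, 180) = 16
  i=3: min(1*4^3, 180) = 64
  i=4: min(1*4^4, 180) = 180
  i=5: min(1*4^5, 180) = 180
  i=6: min(1*4^6, 180) = 180
  i=7: min(1*4^7, 180) = 180
  i=8: min(1*4^8, 180) = 180

Answer: 1 4 16 64 180 180 180 180 180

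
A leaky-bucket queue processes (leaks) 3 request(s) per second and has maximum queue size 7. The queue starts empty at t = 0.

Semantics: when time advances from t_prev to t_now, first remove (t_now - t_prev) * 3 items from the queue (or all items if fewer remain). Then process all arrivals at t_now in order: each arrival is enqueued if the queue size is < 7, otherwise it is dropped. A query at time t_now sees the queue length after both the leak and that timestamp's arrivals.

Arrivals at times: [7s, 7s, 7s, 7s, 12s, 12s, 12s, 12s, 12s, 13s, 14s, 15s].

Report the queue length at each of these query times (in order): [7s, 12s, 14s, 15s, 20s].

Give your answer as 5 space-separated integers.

Answer: 4 5 1 1 0

Derivation:
Queue lengths at query times:
  query t=7s: backlog = 4
  query t=12s: backlog = 5
  query t=14s: backlog = 1
  query t=15s: backlog = 1
  query t=20s: backlog = 0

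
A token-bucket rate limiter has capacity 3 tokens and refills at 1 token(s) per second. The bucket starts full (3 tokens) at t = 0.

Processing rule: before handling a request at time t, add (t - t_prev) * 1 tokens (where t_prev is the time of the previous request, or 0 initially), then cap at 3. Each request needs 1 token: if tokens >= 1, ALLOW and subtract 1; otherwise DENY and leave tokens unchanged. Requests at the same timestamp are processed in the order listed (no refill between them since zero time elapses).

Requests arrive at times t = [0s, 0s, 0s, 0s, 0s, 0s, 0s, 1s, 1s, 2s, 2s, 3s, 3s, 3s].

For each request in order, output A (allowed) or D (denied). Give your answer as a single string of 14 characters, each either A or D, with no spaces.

Answer: AAADDDDADADADD

Derivation:
Simulating step by step:
  req#1 t=0s: ALLOW
  req#2 t=0s: ALLOW
  req#3 t=0s: ALLOW
  req#4 t=0s: DENY
  req#5 t=0s: DENY
  req#6 t=0s: DENY
  req#7 t=0s: DENY
  req#8 t=1s: ALLOW
  req#9 t=1s: DENY
  req#10 t=2s: ALLOW
  req#11 t=2s: DENY
  req#12 t=3s: ALLOW
  req#13 t=3s: DENY
  req#14 t=3s: DENY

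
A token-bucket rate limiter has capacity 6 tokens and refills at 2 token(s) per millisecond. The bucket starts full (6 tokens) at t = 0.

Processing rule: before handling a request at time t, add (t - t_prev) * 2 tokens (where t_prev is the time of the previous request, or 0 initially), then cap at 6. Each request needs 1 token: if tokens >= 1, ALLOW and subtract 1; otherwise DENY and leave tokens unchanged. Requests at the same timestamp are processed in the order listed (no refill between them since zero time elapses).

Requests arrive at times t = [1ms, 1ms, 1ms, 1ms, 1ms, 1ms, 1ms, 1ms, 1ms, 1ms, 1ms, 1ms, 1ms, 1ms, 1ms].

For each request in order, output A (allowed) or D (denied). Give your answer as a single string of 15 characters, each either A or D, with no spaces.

Simulating step by step:
  req#1 t=1ms: ALLOW
  req#2 t=1ms: ALLOW
  req#3 t=1ms: ALLOW
  req#4 t=1ms: ALLOW
  req#5 t=1ms: ALLOW
  req#6 t=1ms: ALLOW
  req#7 t=1ms: DENY
  req#8 t=1ms: DENY
  req#9 t=1ms: DENY
  req#10 t=1ms: DENY
  req#11 t=1ms: DENY
  req#12 t=1ms: DENY
  req#13 t=1ms: DENY
  req#14 t=1ms: DENY
  req#15 t=1ms: DENY

Answer: AAAAAADDDDDDDDD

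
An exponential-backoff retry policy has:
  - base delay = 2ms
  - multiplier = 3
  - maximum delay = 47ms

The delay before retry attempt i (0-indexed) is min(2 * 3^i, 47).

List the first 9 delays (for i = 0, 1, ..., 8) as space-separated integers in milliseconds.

Answer: 2 6 18 47 47 47 47 47 47

Derivation:
Computing each delay:
  i=0: min(2*3^0, 47) = 2
  i=1: min(2*3^1, 47) = 6
  i=2: min(2*3^2, 47) = 18
  i=3: min(2*3^3, 47) = 47
  i=4: min(2*3^4, 47) = 47
  i=5: min(2*3^5, 47) = 47
  i=6: min(2*3^6, 47) = 47
  i=7: min(2*3^7, 47) = 47
  i=8: min(2*3^8, 47) = 47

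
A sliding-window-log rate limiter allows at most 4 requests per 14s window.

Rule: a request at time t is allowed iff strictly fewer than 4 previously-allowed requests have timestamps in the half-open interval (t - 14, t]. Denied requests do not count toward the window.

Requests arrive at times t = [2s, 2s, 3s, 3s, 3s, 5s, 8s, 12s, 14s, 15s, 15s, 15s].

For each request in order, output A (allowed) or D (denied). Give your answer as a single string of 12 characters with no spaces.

Tracking allowed requests in the window:
  req#1 t=2s: ALLOW
  req#2 t=2s: ALLOW
  req#3 t=3s: ALLOW
  req#4 t=3s: ALLOW
  req#5 t=3s: DENY
  req#6 t=5s: DENY
  req#7 t=8s: DENY
  req#8 t=12s: DENY
  req#9 t=14s: DENY
  req#10 t=15s: DENY
  req#11 t=15s: DENY
  req#12 t=15s: DENY

Answer: AAAADDDDDDDD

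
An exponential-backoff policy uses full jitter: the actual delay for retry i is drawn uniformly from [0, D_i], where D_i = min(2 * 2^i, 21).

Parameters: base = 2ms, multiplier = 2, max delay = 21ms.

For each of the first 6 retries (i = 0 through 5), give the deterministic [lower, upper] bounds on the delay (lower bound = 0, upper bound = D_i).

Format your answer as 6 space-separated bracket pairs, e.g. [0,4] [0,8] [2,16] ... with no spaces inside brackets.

Answer: [0,2] [0,4] [0,8] [0,16] [0,21] [0,21]

Derivation:
Computing bounds per retry:
  i=0: D_i=min(2*2^0,21)=2, bounds=[0,2]
  i=1: D_i=min(2*2^1,21)=4, bounds=[0,4]
  i=2: D_i=min(2*2^2,21)=8, bounds=[0,8]
  i=3: D_i=min(2*2^3,21)=16, bounds=[0,16]
  i=4: D_i=min(2*2^4,21)=21, bounds=[0,21]
  i=5: D_i=min(2*2^5,21)=21, bounds=[0,21]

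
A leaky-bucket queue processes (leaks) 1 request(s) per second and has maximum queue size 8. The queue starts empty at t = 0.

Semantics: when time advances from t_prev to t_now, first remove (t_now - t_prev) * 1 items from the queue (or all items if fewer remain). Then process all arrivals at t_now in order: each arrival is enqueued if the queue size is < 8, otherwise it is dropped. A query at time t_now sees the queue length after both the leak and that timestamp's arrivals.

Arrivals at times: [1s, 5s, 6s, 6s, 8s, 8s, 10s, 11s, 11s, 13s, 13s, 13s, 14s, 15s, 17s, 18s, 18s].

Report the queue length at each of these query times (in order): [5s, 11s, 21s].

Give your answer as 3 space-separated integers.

Queue lengths at query times:
  query t=5s: backlog = 1
  query t=11s: backlog = 2
  query t=21s: backlog = 0

Answer: 1 2 0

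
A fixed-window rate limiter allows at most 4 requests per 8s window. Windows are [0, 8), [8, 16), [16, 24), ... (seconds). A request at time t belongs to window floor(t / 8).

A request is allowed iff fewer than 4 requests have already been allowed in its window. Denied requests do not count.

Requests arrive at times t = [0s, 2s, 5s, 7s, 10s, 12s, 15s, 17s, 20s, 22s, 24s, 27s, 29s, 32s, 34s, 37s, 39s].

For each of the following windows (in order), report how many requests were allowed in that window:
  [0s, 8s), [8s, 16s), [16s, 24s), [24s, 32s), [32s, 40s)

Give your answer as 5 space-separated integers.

Processing requests:
  req#1 t=0s (window 0): ALLOW
  req#2 t=2s (window 0): ALLOW
  req#3 t=5s (window 0): ALLOW
  req#4 t=7s (window 0): ALLOW
  req#5 t=10s (window 1): ALLOW
  req#6 t=12s (window 1): ALLOW
  req#7 t=15s (window 1): ALLOW
  req#8 t=17s (window 2): ALLOW
  req#9 t=20s (window 2): ALLOW
  req#10 t=22s (window 2): ALLOW
  req#11 t=24s (window 3): ALLOW
  req#12 t=27s (window 3): ALLOW
  req#13 t=29s (window 3): ALLOW
  req#14 t=32s (window 4): ALLOW
  req#15 t=34s (window 4): ALLOW
  req#16 t=37s (window 4): ALLOW
  req#17 t=39s (window 4): ALLOW

Allowed counts by window: 4 3 3 3 4

Answer: 4 3 3 3 4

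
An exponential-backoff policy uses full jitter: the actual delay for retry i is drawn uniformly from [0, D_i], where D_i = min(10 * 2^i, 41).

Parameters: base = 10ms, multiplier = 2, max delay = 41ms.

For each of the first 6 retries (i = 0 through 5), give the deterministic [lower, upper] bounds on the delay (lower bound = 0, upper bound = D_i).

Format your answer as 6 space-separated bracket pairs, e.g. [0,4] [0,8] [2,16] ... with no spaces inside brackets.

Answer: [0,10] [0,20] [0,40] [0,41] [0,41] [0,41]

Derivation:
Computing bounds per retry:
  i=0: D_i=min(10*2^0,41)=10, bounds=[0,10]
  i=1: D_i=min(10*2^1,41)=20, bounds=[0,20]
  i=2: D_i=min(10*2^2,41)=40, bounds=[0,40]
  i=3: D_i=min(10*2^3,41)=41, bounds=[0,41]
  i=4: D_i=min(10*2^4,41)=41, bounds=[0,41]
  i=5: D_i=min(10*2^5,41)=41, bounds=[0,41]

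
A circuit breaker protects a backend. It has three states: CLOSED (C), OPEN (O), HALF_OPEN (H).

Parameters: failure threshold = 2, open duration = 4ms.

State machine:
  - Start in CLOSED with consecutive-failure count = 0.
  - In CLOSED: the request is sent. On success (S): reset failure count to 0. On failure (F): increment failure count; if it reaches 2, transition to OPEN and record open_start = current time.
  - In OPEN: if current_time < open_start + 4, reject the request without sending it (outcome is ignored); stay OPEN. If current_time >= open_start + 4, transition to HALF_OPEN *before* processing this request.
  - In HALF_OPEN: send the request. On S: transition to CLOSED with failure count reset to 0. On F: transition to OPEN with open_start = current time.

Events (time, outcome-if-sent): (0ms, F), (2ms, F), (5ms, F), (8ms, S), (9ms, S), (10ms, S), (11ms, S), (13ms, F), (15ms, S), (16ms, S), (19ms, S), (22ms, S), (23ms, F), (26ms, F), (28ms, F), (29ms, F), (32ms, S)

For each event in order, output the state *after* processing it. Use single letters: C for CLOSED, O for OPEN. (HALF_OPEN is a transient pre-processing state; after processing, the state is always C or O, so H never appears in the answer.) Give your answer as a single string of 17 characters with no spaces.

State after each event:
  event#1 t=0ms outcome=F: state=CLOSED
  event#2 t=2ms outcome=F: state=OPEN
  event#3 t=5ms outcome=F: state=OPEN
  event#4 t=8ms outcome=S: state=CLOSED
  event#5 t=9ms outcome=S: state=CLOSED
  event#6 t=10ms outcome=S: state=CLOSED
  event#7 t=11ms outcome=S: state=CLOSED
  event#8 t=13ms outcome=F: state=CLOSED
  event#9 t=15ms outcome=S: state=CLOSED
  event#10 t=16ms outcome=S: state=CLOSED
  event#11 t=19ms outcome=S: state=CLOSED
  event#12 t=22ms outcome=S: state=CLOSED
  event#13 t=23ms outcome=F: state=CLOSED
  event#14 t=26ms outcome=F: state=OPEN
  event#15 t=28ms outcome=F: state=OPEN
  event#16 t=29ms outcome=F: state=OPEN
  event#17 t=32ms outcome=S: state=CLOSED

Answer: COOCCCCCCCCCCOOOC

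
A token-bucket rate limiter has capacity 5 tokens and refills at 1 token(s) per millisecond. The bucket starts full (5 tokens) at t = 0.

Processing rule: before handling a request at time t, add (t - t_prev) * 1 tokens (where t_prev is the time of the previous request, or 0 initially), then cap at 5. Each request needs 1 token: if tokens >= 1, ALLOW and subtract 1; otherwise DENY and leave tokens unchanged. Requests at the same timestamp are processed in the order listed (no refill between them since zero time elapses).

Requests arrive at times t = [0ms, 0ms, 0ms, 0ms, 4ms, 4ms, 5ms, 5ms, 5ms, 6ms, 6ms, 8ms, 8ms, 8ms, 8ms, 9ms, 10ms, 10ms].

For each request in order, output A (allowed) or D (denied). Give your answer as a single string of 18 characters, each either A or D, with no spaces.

Simulating step by step:
  req#1 t=0ms: ALLOW
  req#2 t=0ms: ALLOW
  req#3 t=0ms: ALLOW
  req#4 t=0ms: ALLOW
  req#5 t=4ms: ALLOW
  req#6 t=4ms: ALLOW
  req#7 t=5ms: ALLOW
  req#8 t=5ms: ALLOW
  req#9 t=5ms: ALLOW
  req#10 t=6ms: ALLOW
  req#11 t=6ms: ALLOW
  req#12 t=8ms: ALLOW
  req#13 t=8ms: ALLOW
  req#14 t=8ms: DENY
  req#15 t=8ms: DENY
  req#16 t=9ms: ALLOW
  req#17 t=10ms: ALLOW
  req#18 t=10ms: DENY

Answer: AAAAAAAAAAAAADDAAD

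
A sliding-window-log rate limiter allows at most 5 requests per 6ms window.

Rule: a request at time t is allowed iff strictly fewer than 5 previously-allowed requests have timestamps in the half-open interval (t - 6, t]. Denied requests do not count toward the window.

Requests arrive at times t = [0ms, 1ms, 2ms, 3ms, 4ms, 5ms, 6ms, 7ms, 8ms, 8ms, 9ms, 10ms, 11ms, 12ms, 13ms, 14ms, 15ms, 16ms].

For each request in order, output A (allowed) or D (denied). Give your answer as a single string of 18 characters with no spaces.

Answer: AAAAADAAADAADAAAAA

Derivation:
Tracking allowed requests in the window:
  req#1 t=0ms: ALLOW
  req#2 t=1ms: ALLOW
  req#3 t=2ms: ALLOW
  req#4 t=3ms: ALLOW
  req#5 t=4ms: ALLOW
  req#6 t=5ms: DENY
  req#7 t=6ms: ALLOW
  req#8 t=7ms: ALLOW
  req#9 t=8ms: ALLOW
  req#10 t=8ms: DENY
  req#11 t=9ms: ALLOW
  req#12 t=10ms: ALLOW
  req#13 t=11ms: DENY
  req#14 t=12ms: ALLOW
  req#15 t=13ms: ALLOW
  req#16 t=14ms: ALLOW
  req#17 t=15ms: ALLOW
  req#18 t=16ms: ALLOW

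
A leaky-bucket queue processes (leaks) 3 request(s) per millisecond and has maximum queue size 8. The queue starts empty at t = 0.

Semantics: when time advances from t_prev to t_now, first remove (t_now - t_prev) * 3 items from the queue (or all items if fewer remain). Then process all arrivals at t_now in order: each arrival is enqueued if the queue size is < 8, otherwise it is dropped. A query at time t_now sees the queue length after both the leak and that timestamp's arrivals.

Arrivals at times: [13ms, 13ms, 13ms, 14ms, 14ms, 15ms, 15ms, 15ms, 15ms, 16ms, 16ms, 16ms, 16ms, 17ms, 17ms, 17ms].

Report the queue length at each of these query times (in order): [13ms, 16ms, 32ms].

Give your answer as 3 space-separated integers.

Queue lengths at query times:
  query t=13ms: backlog = 3
  query t=16ms: backlog = 5
  query t=32ms: backlog = 0

Answer: 3 5 0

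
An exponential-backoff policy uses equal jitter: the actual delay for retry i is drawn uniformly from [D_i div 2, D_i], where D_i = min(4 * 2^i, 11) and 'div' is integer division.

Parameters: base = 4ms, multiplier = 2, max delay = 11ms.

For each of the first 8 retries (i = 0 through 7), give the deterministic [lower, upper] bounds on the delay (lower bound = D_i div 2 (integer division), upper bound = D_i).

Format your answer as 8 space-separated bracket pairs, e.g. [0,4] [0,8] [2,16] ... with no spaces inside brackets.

Computing bounds per retry:
  i=0: D_i=min(4*2^0,11)=4, bounds=[2,4]
  i=1: D_i=min(4*2^1,11)=8, bounds=[4,8]
  i=2: D_i=min(4*2^2,11)=11, bounds=[5,11]
  i=3: D_i=min(4*2^3,11)=11, bounds=[5,11]
  i=4: D_i=min(4*2^4,11)=11, bounds=[5,11]
  i=5: D_i=min(4*2^5,11)=11, bounds=[5,11]
  i=6: D_i=min(4*2^6,11)=11, bounds=[5,11]
  i=7: D_i=min(4*2^7,11)=11, bounds=[5,11]

Answer: [2,4] [4,8] [5,11] [5,11] [5,11] [5,11] [5,11] [5,11]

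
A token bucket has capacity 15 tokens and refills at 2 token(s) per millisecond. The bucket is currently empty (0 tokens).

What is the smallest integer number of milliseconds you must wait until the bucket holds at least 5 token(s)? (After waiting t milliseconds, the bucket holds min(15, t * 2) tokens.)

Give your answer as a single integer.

Need t * 2 >= 5, so t >= 5/2.
Smallest integer t = ceil(5/2) = 3.

Answer: 3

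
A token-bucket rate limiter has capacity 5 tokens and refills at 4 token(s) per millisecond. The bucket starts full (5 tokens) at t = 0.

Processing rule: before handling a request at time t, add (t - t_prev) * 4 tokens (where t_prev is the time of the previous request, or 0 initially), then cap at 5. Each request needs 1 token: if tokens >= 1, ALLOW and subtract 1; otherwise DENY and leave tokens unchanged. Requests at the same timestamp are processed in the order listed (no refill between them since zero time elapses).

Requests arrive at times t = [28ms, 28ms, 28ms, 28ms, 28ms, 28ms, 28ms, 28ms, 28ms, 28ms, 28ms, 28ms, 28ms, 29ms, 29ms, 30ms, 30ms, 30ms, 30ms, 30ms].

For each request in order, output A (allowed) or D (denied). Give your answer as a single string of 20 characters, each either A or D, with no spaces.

Answer: AAAAADDDDDDDDAAAAAAA

Derivation:
Simulating step by step:
  req#1 t=28ms: ALLOW
  req#2 t=28ms: ALLOW
  req#3 t=28ms: ALLOW
  req#4 t=28ms: ALLOW
  req#5 t=28ms: ALLOW
  req#6 t=28ms: DENY
  req#7 t=28ms: DENY
  req#8 t=28ms: DENY
  req#9 t=28ms: DENY
  req#10 t=28ms: DENY
  req#11 t=28ms: DENY
  req#12 t=28ms: DENY
  req#13 t=28ms: DENY
  req#14 t=29ms: ALLOW
  req#15 t=29ms: ALLOW
  req#16 t=30ms: ALLOW
  req#17 t=30ms: ALLOW
  req#18 t=30ms: ALLOW
  req#19 t=30ms: ALLOW
  req#20 t=30ms: ALLOW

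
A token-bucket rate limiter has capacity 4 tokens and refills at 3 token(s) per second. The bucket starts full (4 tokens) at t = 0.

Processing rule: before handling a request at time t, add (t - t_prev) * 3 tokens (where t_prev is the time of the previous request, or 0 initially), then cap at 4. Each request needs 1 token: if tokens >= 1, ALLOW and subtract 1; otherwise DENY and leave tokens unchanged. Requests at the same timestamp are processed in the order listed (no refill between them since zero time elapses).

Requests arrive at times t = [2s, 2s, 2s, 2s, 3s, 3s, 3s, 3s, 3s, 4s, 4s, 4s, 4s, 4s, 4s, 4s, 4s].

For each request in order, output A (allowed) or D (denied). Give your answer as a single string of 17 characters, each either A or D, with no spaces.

Answer: AAAAAAADDAAADDDDD

Derivation:
Simulating step by step:
  req#1 t=2s: ALLOW
  req#2 t=2s: ALLOW
  req#3 t=2s: ALLOW
  req#4 t=2s: ALLOW
  req#5 t=3s: ALLOW
  req#6 t=3s: ALLOW
  req#7 t=3s: ALLOW
  req#8 t=3s: DENY
  req#9 t=3s: DENY
  req#10 t=4s: ALLOW
  req#11 t=4s: ALLOW
  req#12 t=4s: ALLOW
  req#13 t=4s: DENY
  req#14 t=4s: DENY
  req#15 t=4s: DENY
  req#16 t=4s: DENY
  req#17 t=4s: DENY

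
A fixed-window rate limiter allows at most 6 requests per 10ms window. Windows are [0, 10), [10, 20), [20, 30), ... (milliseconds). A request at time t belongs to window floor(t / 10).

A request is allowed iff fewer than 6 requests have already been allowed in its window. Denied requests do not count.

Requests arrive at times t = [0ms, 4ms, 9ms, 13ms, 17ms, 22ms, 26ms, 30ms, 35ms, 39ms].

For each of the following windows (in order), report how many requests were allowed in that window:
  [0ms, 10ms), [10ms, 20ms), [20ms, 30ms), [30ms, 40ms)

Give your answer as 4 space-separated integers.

Processing requests:
  req#1 t=0ms (window 0): ALLOW
  req#2 t=4ms (window 0): ALLOW
  req#3 t=9ms (window 0): ALLOW
  req#4 t=13ms (window 1): ALLOW
  req#5 t=17ms (window 1): ALLOW
  req#6 t=22ms (window 2): ALLOW
  req#7 t=26ms (window 2): ALLOW
  req#8 t=30ms (window 3): ALLOW
  req#9 t=35ms (window 3): ALLOW
  req#10 t=39ms (window 3): ALLOW

Allowed counts by window: 3 2 2 3

Answer: 3 2 2 3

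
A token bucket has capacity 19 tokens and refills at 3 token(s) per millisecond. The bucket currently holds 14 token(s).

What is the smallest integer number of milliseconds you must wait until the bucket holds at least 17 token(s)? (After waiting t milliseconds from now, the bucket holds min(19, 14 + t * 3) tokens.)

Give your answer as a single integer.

Answer: 1

Derivation:
Need 14 + t * 3 >= 17, so t >= 3/3.
Smallest integer t = ceil(3/3) = 1.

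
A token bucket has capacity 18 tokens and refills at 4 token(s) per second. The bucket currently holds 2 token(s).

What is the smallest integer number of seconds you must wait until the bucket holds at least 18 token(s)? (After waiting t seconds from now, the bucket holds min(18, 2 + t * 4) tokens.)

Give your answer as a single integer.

Need 2 + t * 4 >= 18, so t >= 16/4.
Smallest integer t = ceil(16/4) = 4.

Answer: 4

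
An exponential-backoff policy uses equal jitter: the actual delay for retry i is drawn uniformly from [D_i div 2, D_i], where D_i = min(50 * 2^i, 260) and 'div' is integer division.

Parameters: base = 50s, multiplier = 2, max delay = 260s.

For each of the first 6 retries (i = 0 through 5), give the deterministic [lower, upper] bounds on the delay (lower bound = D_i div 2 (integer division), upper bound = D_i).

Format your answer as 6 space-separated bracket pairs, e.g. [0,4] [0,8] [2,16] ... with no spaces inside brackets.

Answer: [25,50] [50,100] [100,200] [130,260] [130,260] [130,260]

Derivation:
Computing bounds per retry:
  i=0: D_i=min(50*2^0,260)=50, bounds=[25,50]
  i=1: D_i=min(50*2^1,260)=100, bounds=[50,100]
  i=2: D_i=min(50*2^2,260)=200, bounds=[100,200]
  i=3: D_i=min(50*2^3,260)=260, bounds=[130,260]
  i=4: D_i=min(50*2^4,260)=260, bounds=[130,260]
  i=5: D_i=min(50*2^5,260)=260, bounds=[130,260]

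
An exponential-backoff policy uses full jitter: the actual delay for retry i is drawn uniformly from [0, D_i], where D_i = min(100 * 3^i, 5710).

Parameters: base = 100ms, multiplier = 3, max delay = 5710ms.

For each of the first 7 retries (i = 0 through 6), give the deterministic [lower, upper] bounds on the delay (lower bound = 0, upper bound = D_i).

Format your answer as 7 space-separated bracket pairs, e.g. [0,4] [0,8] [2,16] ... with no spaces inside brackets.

Answer: [0,100] [0,300] [0,900] [0,2700] [0,5710] [0,5710] [0,5710]

Derivation:
Computing bounds per retry:
  i=0: D_i=min(100*3^0,5710)=100, bounds=[0,100]
  i=1: D_i=min(100*3^1,5710)=300, bounds=[0,300]
  i=2: D_i=min(100*3^2,5710)=900, bounds=[0,900]
  i=3: D_i=min(100*3^3,5710)=2700, bounds=[0,2700]
  i=4: D_i=min(100*3^4,5710)=5710, bounds=[0,5710]
  i=5: D_i=min(100*3^5,5710)=5710, bounds=[0,5710]
  i=6: D_i=min(100*3^6,5710)=5710, bounds=[0,5710]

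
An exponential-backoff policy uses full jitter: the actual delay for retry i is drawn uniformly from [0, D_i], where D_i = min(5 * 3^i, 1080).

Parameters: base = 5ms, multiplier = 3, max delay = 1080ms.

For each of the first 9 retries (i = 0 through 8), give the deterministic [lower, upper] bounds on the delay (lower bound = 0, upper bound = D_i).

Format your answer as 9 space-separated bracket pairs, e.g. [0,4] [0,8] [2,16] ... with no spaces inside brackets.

Computing bounds per retry:
  i=0: D_i=min(5*3^0,1080)=5, bounds=[0,5]
  i=1: D_i=min(5*3^1,1080)=15, bounds=[0,15]
  i=2: D_i=min(5*3^2,1080)=45, bounds=[0,45]
  i=3: D_i=min(5*3^3,1080)=135, bounds=[0,135]
  i=4: D_i=min(5*3^4,1080)=405, bounds=[0,405]
  i=5: D_i=min(5*3^5,1080)=1080, bounds=[0,1080]
  i=6: D_i=min(5*3^6,1080)=1080, bounds=[0,1080]
  i=7: D_i=min(5*3^7,1080)=1080, bounds=[0,1080]
  i=8: D_i=min(5*3^8,1080)=1080, bounds=[0,1080]

Answer: [0,5] [0,15] [0,45] [0,135] [0,405] [0,1080] [0,1080] [0,1080] [0,1080]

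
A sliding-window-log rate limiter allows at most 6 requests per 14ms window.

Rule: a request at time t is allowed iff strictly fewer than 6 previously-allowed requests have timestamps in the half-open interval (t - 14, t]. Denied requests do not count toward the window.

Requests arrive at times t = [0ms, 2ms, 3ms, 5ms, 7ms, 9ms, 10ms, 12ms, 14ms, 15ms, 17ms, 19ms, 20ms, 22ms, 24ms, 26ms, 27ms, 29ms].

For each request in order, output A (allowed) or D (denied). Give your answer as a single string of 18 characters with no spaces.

Answer: AAAAAADDADAAAAADDA

Derivation:
Tracking allowed requests in the window:
  req#1 t=0ms: ALLOW
  req#2 t=2ms: ALLOW
  req#3 t=3ms: ALLOW
  req#4 t=5ms: ALLOW
  req#5 t=7ms: ALLOW
  req#6 t=9ms: ALLOW
  req#7 t=10ms: DENY
  req#8 t=12ms: DENY
  req#9 t=14ms: ALLOW
  req#10 t=15ms: DENY
  req#11 t=17ms: ALLOW
  req#12 t=19ms: ALLOW
  req#13 t=20ms: ALLOW
  req#14 t=22ms: ALLOW
  req#15 t=24ms: ALLOW
  req#16 t=26ms: DENY
  req#17 t=27ms: DENY
  req#18 t=29ms: ALLOW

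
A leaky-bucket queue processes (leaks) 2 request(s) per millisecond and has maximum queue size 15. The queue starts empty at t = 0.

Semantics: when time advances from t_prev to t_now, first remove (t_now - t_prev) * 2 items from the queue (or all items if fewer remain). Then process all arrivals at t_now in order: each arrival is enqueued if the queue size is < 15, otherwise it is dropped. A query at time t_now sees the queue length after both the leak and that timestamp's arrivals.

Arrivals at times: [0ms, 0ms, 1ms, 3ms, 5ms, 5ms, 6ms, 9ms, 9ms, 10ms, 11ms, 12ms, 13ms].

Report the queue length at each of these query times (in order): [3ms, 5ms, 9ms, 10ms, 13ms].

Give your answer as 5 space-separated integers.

Answer: 1 2 2 1 1

Derivation:
Queue lengths at query times:
  query t=3ms: backlog = 1
  query t=5ms: backlog = 2
  query t=9ms: backlog = 2
  query t=10ms: backlog = 1
  query t=13ms: backlog = 1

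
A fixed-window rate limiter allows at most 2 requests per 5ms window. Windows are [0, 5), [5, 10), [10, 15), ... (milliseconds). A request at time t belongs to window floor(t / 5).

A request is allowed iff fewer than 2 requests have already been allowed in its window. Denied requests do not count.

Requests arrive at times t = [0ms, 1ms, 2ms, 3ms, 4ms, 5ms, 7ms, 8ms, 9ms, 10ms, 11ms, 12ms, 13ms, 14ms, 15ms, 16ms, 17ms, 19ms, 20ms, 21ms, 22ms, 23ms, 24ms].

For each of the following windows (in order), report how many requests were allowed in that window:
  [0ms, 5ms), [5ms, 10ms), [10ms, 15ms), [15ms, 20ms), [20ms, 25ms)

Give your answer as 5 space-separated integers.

Processing requests:
  req#1 t=0ms (window 0): ALLOW
  req#2 t=1ms (window 0): ALLOW
  req#3 t=2ms (window 0): DENY
  req#4 t=3ms (window 0): DENY
  req#5 t=4ms (window 0): DENY
  req#6 t=5ms (window 1): ALLOW
  req#7 t=7ms (window 1): ALLOW
  req#8 t=8ms (window 1): DENY
  req#9 t=9ms (window 1): DENY
  req#10 t=10ms (window 2): ALLOW
  req#11 t=11ms (window 2): ALLOW
  req#12 t=12ms (window 2): DENY
  req#13 t=13ms (window 2): DENY
  req#14 t=14ms (window 2): DENY
  req#15 t=15ms (window 3): ALLOW
  req#16 t=16ms (window 3): ALLOW
  req#17 t=17ms (window 3): DENY
  req#18 t=19ms (window 3): DENY
  req#19 t=20ms (window 4): ALLOW
  req#20 t=21ms (window 4): ALLOW
  req#21 t=22ms (window 4): DENY
  req#22 t=23ms (window 4): DENY
  req#23 t=24ms (window 4): DENY

Allowed counts by window: 2 2 2 2 2

Answer: 2 2 2 2 2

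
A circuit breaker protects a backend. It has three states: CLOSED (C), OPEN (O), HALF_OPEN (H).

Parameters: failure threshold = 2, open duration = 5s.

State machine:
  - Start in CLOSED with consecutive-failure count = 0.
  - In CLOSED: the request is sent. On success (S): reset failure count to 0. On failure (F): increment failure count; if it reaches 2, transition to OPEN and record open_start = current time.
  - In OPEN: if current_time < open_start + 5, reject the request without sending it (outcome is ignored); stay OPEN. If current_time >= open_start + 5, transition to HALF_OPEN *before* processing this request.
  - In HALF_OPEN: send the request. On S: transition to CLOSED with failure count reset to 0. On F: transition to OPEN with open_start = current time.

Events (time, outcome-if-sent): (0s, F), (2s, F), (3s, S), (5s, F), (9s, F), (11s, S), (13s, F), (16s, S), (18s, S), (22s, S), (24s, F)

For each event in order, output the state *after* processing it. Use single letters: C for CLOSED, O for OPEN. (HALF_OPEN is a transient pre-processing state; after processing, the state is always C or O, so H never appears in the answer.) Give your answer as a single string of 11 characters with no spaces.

State after each event:
  event#1 t=0s outcome=F: state=CLOSED
  event#2 t=2s outcome=F: state=OPEN
  event#3 t=3s outcome=S: state=OPEN
  event#4 t=5s outcome=F: state=OPEN
  event#5 t=9s outcome=F: state=OPEN
  event#6 t=11s outcome=S: state=OPEN
  event#7 t=13s outcome=F: state=OPEN
  event#8 t=16s outcome=S: state=CLOSED
  event#9 t=18s outcome=S: state=CLOSED
  event#10 t=22s outcome=S: state=CLOSED
  event#11 t=24s outcome=F: state=CLOSED

Answer: COOOOOOCCCC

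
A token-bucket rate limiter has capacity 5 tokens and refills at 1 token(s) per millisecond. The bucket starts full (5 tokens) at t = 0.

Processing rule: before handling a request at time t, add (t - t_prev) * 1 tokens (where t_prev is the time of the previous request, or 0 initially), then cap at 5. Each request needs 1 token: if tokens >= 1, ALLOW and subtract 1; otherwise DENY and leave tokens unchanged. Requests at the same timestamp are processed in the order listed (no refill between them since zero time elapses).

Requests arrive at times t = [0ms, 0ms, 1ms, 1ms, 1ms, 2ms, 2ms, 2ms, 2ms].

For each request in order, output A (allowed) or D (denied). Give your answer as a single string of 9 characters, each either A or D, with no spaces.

Answer: AAAAAAADD

Derivation:
Simulating step by step:
  req#1 t=0ms: ALLOW
  req#2 t=0ms: ALLOW
  req#3 t=1ms: ALLOW
  req#4 t=1ms: ALLOW
  req#5 t=1ms: ALLOW
  req#6 t=2ms: ALLOW
  req#7 t=2ms: ALLOW
  req#8 t=2ms: DENY
  req#9 t=2ms: DENY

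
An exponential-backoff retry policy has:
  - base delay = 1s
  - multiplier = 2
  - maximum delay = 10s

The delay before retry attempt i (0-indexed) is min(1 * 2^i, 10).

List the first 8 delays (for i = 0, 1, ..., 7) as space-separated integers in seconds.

Answer: 1 2 4 8 10 10 10 10

Derivation:
Computing each delay:
  i=0: min(1*2^0, 10) = 1
  i=1: min(1*2^1, 10) = 2
  i=2: min(1*2^2, 10) = 4
  i=3: min(1*2^3, 10) = 8
  i=4: min(1*2^4, 10) = 10
  i=5: min(1*2^5, 10) = 10
  i=6: min(1*2^6, 10) = 10
  i=7: min(1*2^7, 10) = 10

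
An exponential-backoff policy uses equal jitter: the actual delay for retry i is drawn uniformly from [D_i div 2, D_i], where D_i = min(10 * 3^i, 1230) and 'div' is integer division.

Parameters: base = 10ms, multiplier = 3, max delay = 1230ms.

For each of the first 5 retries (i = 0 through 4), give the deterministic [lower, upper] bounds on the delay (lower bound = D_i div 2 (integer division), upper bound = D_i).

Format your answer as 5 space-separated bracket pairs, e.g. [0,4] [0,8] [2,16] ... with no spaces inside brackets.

Computing bounds per retry:
  i=0: D_i=min(10*3^0,1230)=10, bounds=[5,10]
  i=1: D_i=min(10*3^1,1230)=30, bounds=[15,30]
  i=2: D_i=min(10*3^2,1230)=90, bounds=[45,90]
  i=3: D_i=min(10*3^3,1230)=270, bounds=[135,270]
  i=4: D_i=min(10*3^4,1230)=810, bounds=[405,810]

Answer: [5,10] [15,30] [45,90] [135,270] [405,810]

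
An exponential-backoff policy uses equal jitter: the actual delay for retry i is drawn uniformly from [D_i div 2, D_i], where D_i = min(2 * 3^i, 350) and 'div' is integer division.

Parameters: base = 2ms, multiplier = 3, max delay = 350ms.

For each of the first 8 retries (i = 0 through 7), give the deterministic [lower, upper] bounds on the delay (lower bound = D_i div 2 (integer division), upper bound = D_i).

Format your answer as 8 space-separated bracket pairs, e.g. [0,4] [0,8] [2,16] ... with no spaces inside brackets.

Answer: [1,2] [3,6] [9,18] [27,54] [81,162] [175,350] [175,350] [175,350]

Derivation:
Computing bounds per retry:
  i=0: D_i=min(2*3^0,350)=2, bounds=[1,2]
  i=1: D_i=min(2*3^1,350)=6, bounds=[3,6]
  i=2: D_i=min(2*3^2,350)=18, bounds=[9,18]
  i=3: D_i=min(2*3^3,350)=54, bounds=[27,54]
  i=4: D_i=min(2*3^4,350)=162, bounds=[81,162]
  i=5: D_i=min(2*3^5,350)=350, bounds=[175,350]
  i=6: D_i=min(2*3^6,350)=350, bounds=[175,350]
  i=7: D_i=min(2*3^7,350)=350, bounds=[175,350]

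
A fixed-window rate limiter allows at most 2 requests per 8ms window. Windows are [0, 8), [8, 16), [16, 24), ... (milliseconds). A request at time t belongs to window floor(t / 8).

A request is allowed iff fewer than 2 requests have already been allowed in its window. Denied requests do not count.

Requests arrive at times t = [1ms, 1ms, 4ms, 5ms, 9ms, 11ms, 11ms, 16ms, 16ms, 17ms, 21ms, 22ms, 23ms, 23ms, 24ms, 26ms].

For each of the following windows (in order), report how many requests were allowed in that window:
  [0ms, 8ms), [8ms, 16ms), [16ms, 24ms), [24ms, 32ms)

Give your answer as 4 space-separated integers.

Answer: 2 2 2 2

Derivation:
Processing requests:
  req#1 t=1ms (window 0): ALLOW
  req#2 t=1ms (window 0): ALLOW
  req#3 t=4ms (window 0): DENY
  req#4 t=5ms (window 0): DENY
  req#5 t=9ms (window 1): ALLOW
  req#6 t=11ms (window 1): ALLOW
  req#7 t=11ms (window 1): DENY
  req#8 t=16ms (window 2): ALLOW
  req#9 t=16ms (window 2): ALLOW
  req#10 t=17ms (window 2): DENY
  req#11 t=21ms (window 2): DENY
  req#12 t=22ms (window 2): DENY
  req#13 t=23ms (window 2): DENY
  req#14 t=23ms (window 2): DENY
  req#15 t=24ms (window 3): ALLOW
  req#16 t=26ms (window 3): ALLOW

Allowed counts by window: 2 2 2 2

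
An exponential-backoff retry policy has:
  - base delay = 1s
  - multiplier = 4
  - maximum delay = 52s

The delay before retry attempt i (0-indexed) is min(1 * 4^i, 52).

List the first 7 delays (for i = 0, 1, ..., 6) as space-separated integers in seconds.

Answer: 1 4 16 52 52 52 52

Derivation:
Computing each delay:
  i=0: min(1*4^0, 52) = 1
  i=1: min(1*4^1, 52) = 4
  i=2: min(1*4^2, 52) = 16
  i=3: min(1*4^3, 52) = 52
  i=4: min(1*4^4, 52) = 52
  i=5: min(1*4^5, 52) = 52
  i=6: min(1*4^6, 52) = 52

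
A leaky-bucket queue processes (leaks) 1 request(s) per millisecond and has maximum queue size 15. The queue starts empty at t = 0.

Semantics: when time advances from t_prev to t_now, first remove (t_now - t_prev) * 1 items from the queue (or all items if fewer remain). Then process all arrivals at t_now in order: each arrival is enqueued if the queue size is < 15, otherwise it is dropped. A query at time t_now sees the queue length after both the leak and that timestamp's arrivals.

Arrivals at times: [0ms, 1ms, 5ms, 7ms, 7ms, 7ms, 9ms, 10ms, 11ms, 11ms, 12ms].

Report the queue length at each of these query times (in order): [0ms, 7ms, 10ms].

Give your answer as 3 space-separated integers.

Answer: 1 3 2

Derivation:
Queue lengths at query times:
  query t=0ms: backlog = 1
  query t=7ms: backlog = 3
  query t=10ms: backlog = 2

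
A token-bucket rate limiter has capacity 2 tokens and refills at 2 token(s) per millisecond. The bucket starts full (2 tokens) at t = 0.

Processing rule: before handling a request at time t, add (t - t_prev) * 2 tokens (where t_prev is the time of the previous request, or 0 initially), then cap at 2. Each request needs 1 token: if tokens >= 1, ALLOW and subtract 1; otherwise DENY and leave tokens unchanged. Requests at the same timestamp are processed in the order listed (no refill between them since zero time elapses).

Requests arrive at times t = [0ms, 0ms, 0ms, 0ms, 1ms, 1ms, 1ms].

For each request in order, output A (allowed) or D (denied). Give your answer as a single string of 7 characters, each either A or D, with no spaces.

Answer: AADDAAD

Derivation:
Simulating step by step:
  req#1 t=0ms: ALLOW
  req#2 t=0ms: ALLOW
  req#3 t=0ms: DENY
  req#4 t=0ms: DENY
  req#5 t=1ms: ALLOW
  req#6 t=1ms: ALLOW
  req#7 t=1ms: DENY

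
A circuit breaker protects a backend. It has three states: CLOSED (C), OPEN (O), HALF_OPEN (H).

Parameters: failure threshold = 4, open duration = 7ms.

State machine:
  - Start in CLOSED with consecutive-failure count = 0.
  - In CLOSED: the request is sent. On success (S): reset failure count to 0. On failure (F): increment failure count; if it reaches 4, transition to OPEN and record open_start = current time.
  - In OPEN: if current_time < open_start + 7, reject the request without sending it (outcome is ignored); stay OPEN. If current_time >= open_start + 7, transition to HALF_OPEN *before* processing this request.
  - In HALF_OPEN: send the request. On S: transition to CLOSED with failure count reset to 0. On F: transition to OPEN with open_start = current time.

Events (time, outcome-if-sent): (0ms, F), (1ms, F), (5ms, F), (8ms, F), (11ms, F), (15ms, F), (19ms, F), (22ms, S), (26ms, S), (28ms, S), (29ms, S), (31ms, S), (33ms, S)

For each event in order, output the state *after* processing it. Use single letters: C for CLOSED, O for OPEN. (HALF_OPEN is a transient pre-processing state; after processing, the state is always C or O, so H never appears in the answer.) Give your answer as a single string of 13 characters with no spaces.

State after each event:
  event#1 t=0ms outcome=F: state=CLOSED
  event#2 t=1ms outcome=F: state=CLOSED
  event#3 t=5ms outcome=F: state=CLOSED
  event#4 t=8ms outcome=F: state=OPEN
  event#5 t=11ms outcome=F: state=OPEN
  event#6 t=15ms outcome=F: state=OPEN
  event#7 t=19ms outcome=F: state=OPEN
  event#8 t=22ms outcome=S: state=CLOSED
  event#9 t=26ms outcome=S: state=CLOSED
  event#10 t=28ms outcome=S: state=CLOSED
  event#11 t=29ms outcome=S: state=CLOSED
  event#12 t=31ms outcome=S: state=CLOSED
  event#13 t=33ms outcome=S: state=CLOSED

Answer: CCCOOOOCCCCCC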